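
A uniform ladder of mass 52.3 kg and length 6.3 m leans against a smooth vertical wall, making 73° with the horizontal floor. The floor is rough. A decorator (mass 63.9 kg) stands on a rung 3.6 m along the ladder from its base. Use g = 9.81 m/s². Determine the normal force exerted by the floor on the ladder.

ΣF_y = 0: N_floor = 52.3×9.81 + 63.9×9.81 = 1139.9 N.

N_floor ≈ 1140 N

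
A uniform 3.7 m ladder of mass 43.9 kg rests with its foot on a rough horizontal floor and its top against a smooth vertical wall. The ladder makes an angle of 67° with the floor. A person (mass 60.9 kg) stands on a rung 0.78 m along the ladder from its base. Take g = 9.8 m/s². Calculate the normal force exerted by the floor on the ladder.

N_floor ≈ 1030 N

ΣF_y = 0: N_floor = 43.9×9.8 + 60.9×9.8 = 1027 N.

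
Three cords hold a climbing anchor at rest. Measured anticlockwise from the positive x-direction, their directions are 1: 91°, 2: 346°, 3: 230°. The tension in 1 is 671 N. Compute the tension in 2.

Resolve: ΣF_x = 671 cos 91° + T_2 cos 346° + T_3 cos 230° = 0.
        ΣF_y = 671 sin 91° + T_2 sin 346° + T_3 sin 230° = 0.
The known terms sum to (-11.71, 670.9) N, so 0.9703 T_2 − 0.6428 T_3 = 11.71 and -0.2419 T_2 − 0.7660 T_3 = -670.9.
Solving simultaneously: T_2 = 489.8 N, T_3 = 721.1 N.

T_2 ≈ 490 N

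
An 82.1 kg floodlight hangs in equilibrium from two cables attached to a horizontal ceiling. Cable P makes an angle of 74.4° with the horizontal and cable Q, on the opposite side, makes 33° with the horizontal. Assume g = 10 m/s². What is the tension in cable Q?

Weight W = 82.1 × 10 = 821 N acts straight down.
Horizontal: T_P cos 74.4° = T_Q cos 33°  →  T_P = 3.119 T_Q.
Vertical: T_P sin 74.4° + T_Q sin 33° = 821.
Substituting the horizontal relation into the vertical equation gives 3.548 T_Q = 821, so T_Q = 231.4 N.

T_Q ≈ 231 N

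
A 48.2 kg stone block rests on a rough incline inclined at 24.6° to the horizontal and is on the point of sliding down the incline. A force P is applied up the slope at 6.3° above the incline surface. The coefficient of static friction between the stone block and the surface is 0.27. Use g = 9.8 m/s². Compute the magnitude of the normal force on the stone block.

N ≈ 420 N

On the verge of sliding down the incline, friction equals μN and acts up the slope.
Perpendicular: N + P sin 6.3° = W cos 24.6° = 429.5 N.
Along incline: P cos 6.3° + μN = W sin 24.6° with W sin 24.6° = 196.6 N.
Solving the pair for P and N: P = 83.66 N, N = 420.3 N (and f = μN = 113.5 N).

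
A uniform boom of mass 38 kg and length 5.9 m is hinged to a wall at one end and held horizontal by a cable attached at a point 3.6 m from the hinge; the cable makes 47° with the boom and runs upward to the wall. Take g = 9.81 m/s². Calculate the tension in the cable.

T ≈ 418 N

Take torques about the hinge: T sin 47° · 3.6 = 38×9.81×2.95 = 1099.7 N·m.
So T = 1099.7 / (0.7314 × 3.6) = 417.68 N.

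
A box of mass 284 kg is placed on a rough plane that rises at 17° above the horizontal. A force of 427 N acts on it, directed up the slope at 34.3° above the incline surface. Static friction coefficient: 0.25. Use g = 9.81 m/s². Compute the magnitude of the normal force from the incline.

N ≈ 2420 N

Axes along / perpendicular to the incline. W sin 17° = 814.6 N down-slope; W cos 17° = 2664 N into the surface.
Perpendicular: N = W cos 17° − P sin 34.3° = 2664 − 240.6 = 2424 N.
Along incline: P cos 34.3° + f = W sin 17° (friction acts up-slope) → f = 814.6 − 352.7 = 461.8 N.
|f| = 461.8 N ≤ μN = 605.9 N, so the box is indeed static.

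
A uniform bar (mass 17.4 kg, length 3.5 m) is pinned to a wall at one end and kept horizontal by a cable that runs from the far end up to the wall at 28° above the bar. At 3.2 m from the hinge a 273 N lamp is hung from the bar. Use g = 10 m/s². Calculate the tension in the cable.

T ≈ 717 N

Take torques about the hinge: T sin 28° · 3.5 = 17.4×10×1.75 + 273×3.2 = 1178.1 N·m.
So T = 1178.1 / (0.4695 × 3.5) = 716.98 N.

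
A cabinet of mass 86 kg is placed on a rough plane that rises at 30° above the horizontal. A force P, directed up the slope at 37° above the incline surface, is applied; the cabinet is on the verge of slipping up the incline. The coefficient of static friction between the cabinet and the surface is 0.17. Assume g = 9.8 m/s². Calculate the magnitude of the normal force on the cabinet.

N ≈ 366 N

On the verge of sliding up the incline, friction equals μN and acts down the slope.
Perpendicular: N + P sin 37° = W cos 30° = 729.9 N.
Along incline: P cos 37° = W sin 30° + μN  with W sin 30° = 421.4 N.
Solving the pair for P and N: P = 605.5 N, N = 365.5 N (and f = μN = 62.14 N).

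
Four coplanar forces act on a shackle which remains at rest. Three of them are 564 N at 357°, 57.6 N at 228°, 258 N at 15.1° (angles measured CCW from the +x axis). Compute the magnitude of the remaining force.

F ≈ 774 N

Sum the known components: ΣF_x = 773.8 N, ΣF_y = -5.112 N.
For equilibrium the remaining force must supply (−ΣF_x, −ΣF_y) = (-773.8, 5.112) N.
Magnitude = √((-773.8)² + (5.112)²) = 773.8 N; direction = atan2(5.112, -773.8) = 179.6°.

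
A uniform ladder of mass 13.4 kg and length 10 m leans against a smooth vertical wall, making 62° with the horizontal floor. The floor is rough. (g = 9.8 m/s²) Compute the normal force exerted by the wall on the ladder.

Torques about the foot: N_wall · 10 sin 62° = 13.4×9.8×5 cos 62° → N_wall = 34.912 N.

N_wall ≈ 34.9 N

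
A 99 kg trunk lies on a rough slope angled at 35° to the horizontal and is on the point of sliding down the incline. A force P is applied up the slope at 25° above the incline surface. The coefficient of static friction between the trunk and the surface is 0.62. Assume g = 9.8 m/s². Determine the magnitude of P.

P ≈ 98.9 N

On the verge of sliding down the incline, friction equals μN and acts up the slope.
Perpendicular: N + P sin 25° = W cos 35° = 794.7 N.
Along incline: P cos 25° + μN = W sin 35° with W sin 35° = 556.5 N.
Solving the pair for P and N: P = 98.94 N, N = 752.9 N (and f = μN = 466.8 N).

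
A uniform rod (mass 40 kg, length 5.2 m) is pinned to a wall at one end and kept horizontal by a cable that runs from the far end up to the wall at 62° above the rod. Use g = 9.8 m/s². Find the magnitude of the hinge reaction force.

Take torques about the hinge: T sin 62° · 5.2 = 40×9.8×2.6 = 1019.2 N·m.
So T = 1019.2 / (0.8829 × 5.2) = 221.98 N.
ΣF_x = 0: H_x = T cos 62° = 104.22 N.
ΣF_y = 0: H_y = (40×9.8) − T sin 62° = 392 − 196 = 196 N.
|H| = √(H_x² + H_y²) = √((104.22)² + (196)²) = 221.98 N.

|H| ≈ 222 N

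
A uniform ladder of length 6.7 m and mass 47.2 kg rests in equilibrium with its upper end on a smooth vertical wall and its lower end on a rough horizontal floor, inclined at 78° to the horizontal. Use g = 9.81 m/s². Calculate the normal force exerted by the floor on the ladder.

ΣF_y = 0: N_floor = 47.2×9.81 = 463.03 N.

N_floor ≈ 463 N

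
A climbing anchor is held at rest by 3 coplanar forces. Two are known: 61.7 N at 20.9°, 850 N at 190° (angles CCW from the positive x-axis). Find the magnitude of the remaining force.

Sum the known components: ΣF_x = -779.4 N, ΣF_y = -125.6 N.
For equilibrium the remaining force must supply (−ΣF_x, −ΣF_y) = (779.4, 125.6) N.
Magnitude = √((779.4)² + (125.6)²) = 789.5 N; direction = atan2(125.6, 779.4) = 9.2°.

F ≈ 789 N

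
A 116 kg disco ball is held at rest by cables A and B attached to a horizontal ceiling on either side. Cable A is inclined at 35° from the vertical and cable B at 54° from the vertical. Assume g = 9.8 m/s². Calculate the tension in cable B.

T_B ≈ 652 N

Angles from the horizontal: cable A is 90° − 35° = 55°, cable B is 90° − 54° = 36°.
Weight W = 116 × 9.8 = 1137 N acts straight down.
Horizontal: T_A cos 55° = T_B cos 36°  →  T_A = 1.41 T_B.
Vertical: T_A sin 55° + T_B sin 36° = 1137.
Substituting the horizontal relation into the vertical equation gives 1.743 T_B = 1137, so T_B = 652.1 N.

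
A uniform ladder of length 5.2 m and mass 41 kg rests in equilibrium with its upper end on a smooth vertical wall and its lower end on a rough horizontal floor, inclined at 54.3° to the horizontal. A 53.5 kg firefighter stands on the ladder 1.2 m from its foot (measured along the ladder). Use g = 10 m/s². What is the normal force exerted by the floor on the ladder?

ΣF_y = 0: N_floor = 41×10 + 53.5×10 = 945 N.

N_floor ≈ 945 N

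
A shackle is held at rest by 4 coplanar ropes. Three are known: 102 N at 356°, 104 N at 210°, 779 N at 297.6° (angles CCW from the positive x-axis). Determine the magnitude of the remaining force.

F ≈ 837 N

Sum the known components: ΣF_x = 372.6 N, ΣF_y = -749.5 N.
For equilibrium the remaining force must supply (−ΣF_x, −ΣF_y) = (-372.6, 749.5) N.
Magnitude = √((-372.6)² + (749.5)²) = 837 N; direction = atan2(749.5, -372.6) = 116.4°.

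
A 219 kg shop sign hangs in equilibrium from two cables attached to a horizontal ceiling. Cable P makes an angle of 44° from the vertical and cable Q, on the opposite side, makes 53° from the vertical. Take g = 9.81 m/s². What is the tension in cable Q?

Angles from the horizontal: cable P is 90° − 44° = 46°, cable Q is 90° − 53° = 37°.
Weight W = 219 × 9.81 = 2148 N acts straight down.
Horizontal: T_P cos 46° = T_Q cos 37°  →  T_P = 1.15 T_Q.
Vertical: T_P sin 46° + T_Q sin 37° = 2148.
Substituting the horizontal relation into the vertical equation gives 1.429 T_Q = 2148, so T_Q = 1504 N.

T_Q ≈ 1500 N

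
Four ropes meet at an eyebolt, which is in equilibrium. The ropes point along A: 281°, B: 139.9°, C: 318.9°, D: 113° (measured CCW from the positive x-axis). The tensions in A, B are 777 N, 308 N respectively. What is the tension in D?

T_D ≈ 1110 N

Resolve: ΣF_x = 777 cos 281° + 308 cos 139.9° + T_C cos 318.9° + T_D cos 113° = 0.
        ΣF_y = 777 sin 281° + 308 sin 139.9° + T_C sin 318.9° + T_D sin 113° = 0.
The known terms sum to (-87.34, -564.3) N, so 0.7536 T_C − 0.3907 T_D = 87.34 and -0.6574 T_C + 0.9205 T_D = 564.3.
Solving simultaneously: T_C = 688.9 N, T_D = 1105 N.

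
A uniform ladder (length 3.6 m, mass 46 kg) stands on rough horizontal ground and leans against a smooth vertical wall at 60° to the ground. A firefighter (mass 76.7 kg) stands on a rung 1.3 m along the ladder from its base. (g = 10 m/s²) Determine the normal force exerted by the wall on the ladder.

Torques about the foot: N_wall · 3.6 sin 60° = 46×10×1.8 cos 60° + 76.7×10×1.3 cos 60° → N_wall = 292.7 N.

N_wall ≈ 293 N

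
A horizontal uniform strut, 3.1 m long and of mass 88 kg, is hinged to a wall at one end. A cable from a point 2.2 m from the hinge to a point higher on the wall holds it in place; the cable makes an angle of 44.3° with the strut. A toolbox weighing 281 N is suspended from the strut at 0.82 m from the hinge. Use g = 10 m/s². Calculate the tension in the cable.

T ≈ 1040 N

Take torques about the hinge: T sin 44.3° · 2.2 = 88×10×1.55 + 281×0.82 = 1594.4 N·m.
So T = 1594.4 / (0.6984 × 2.2) = 1037.7 N.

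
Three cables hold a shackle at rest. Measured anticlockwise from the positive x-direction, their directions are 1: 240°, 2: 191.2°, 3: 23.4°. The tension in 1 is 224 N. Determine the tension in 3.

Resolve: ΣF_x = 224 cos 240° + T_2 cos 191.2° + T_3 cos 23.4° = 0.
        ΣF_y = 224 sin 240° + T_2 sin 191.2° + T_3 sin 23.4° = 0.
The known terms sum to (-112, -194) N, so -0.9810 T_2 + 0.9178 T_3 = 112 and -0.1942 T_2 + 0.3971 T_3 = 194.
Solving simultaneously: T_2 = 632 N, T_3 = 797.5 N.

T_3 ≈ 798 N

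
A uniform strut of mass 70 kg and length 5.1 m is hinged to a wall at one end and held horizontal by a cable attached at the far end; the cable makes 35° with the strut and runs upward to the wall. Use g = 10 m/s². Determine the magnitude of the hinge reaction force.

|H| ≈ 610 N

Take torques about the hinge: T sin 35° · 5.1 = 70×10×2.55 = 1785 N·m.
So T = 1785 / (0.5736 × 5.1) = 610.21 N.
ΣF_x = 0: H_x = T cos 35° = 499.85 N.
ΣF_y = 0: H_y = (70×10) − T sin 35° = 700 − 350 = 350 N.
|H| = √(H_x² + H_y²) = √((499.85)² + (350)²) = 610.21 N.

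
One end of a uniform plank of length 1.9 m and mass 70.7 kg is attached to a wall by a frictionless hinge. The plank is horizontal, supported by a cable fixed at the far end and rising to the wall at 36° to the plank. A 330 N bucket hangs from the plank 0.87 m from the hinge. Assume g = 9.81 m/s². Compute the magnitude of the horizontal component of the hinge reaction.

Take torques about the hinge: T sin 36° · 1.9 = 70.7×9.81×0.95 + 330×0.87 = 945.99 N·m.
So T = 945.99 / (0.5878 × 1.9) = 847.06 N.
ΣF_x = 0: H_x = T cos 36° = 685.29 N.

H_x ≈ 685 N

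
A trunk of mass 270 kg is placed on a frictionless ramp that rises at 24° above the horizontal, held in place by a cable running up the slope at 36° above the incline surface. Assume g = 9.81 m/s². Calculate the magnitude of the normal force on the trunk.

N ≈ 1640 N

Take axes along and perpendicular to the incline. Weight components: W sin 24° = 1077 N down-slope, W cos 24° = 2420 N into the surface.
Along incline: T cos 36° = W sin 24° → T = 1332 N.
Perpendicular: N = W cos 24° − T sin 36° = 1637 N.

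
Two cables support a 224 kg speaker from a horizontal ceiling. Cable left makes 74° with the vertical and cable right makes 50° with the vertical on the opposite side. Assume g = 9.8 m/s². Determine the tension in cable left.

T_left ≈ 2030 N

Angles from the horizontal: cable left is 90° − 74° = 16°, cable right is 90° − 50° = 40°.
Weight W = 224 × 9.8 = 2195 N acts straight down.
Horizontal: T_left cos 16° = T_right cos 40°  →  T_right = 1.255 T_left.
Vertical: T_left sin 16° + T_right sin 40° = 2195.
Substituting the horizontal relation into the vertical equation gives 1.082 T_left = 2195, so T_left = 2028 N.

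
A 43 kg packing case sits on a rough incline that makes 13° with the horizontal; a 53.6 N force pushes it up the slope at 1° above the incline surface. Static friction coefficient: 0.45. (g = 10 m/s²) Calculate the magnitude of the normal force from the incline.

N ≈ 418 N

Axes along / perpendicular to the incline. W sin 13° = 96.73 N down-slope; W cos 13° = 419 N into the surface.
Perpendicular: N = W cos 13° − P sin 1° = 419 − 0.9354 = 418 N.
Along incline: P cos 1° + f = W sin 13° (friction acts up-slope) → f = 96.73 − 53.59 = 43.14 N.
|f| = 43.14 N ≤ μN = 188.1 N, so the packing case is indeed static.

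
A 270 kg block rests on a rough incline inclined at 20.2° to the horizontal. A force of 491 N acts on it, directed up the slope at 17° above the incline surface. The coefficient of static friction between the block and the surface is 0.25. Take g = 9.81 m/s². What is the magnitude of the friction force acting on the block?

Axes along / perpendicular to the incline. W sin 20.2° = 914.6 N down-slope; W cos 20.2° = 2486 N into the surface.
Perpendicular: N = W cos 20.2° − P sin 17° = 2486 − 143.6 = 2342 N.
Along incline: P cos 17° + f = W sin 20.2° (friction acts up-slope) → f = 914.6 − 469.5 = 445 N.
|f| = 445 N ≤ μN = 585.6 N, so the block is indeed static.

f ≈ 445 N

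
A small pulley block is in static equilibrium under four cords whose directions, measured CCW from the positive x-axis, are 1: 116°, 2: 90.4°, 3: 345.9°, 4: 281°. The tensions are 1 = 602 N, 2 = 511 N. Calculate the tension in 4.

T_4 ≈ 1050 N

Resolve: ΣF_x = 602 cos 116° + 511 cos 90.4° + T_3 cos 345.9° + T_4 cos 281° = 0.
        ΣF_y = 602 sin 116° + 511 sin 90.4° + T_3 sin 345.9° + T_4 sin 281° = 0.
The known terms sum to (-267.5, 1052) N, so 0.9699 T_3 + 0.1908 T_4 = 267.5 and -0.2436 T_3 − 0.9816 T_4 = -1052.
Solving simultaneously: T_3 = 68.26 N, T_4 = 1055 N.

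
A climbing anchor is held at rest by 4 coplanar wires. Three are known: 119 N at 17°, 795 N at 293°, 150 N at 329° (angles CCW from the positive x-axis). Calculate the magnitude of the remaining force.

Sum the known components: ΣF_x = 553 N, ΣF_y = -774.3 N.
For equilibrium the remaining force must supply (−ΣF_x, −ΣF_y) = (-553, 774.3) N.
Magnitude = √((-553)² + (774.3)²) = 951.5 N; direction = atan2(774.3, -553) = 125.5°.

F ≈ 951 N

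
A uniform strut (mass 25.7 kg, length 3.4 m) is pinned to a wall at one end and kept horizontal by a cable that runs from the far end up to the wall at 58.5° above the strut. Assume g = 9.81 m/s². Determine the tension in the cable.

Take torques about the hinge: T sin 58.5° · 3.4 = 25.7×9.81×1.7 = 428.6 N·m.
So T = 428.6 / (0.8526 × 3.4) = 147.84 N.

T ≈ 148 N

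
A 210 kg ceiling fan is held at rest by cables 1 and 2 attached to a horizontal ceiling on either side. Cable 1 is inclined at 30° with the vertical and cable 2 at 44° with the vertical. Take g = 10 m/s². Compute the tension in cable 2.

Angles from the horizontal: cable 1 is 90° − 30° = 60°, cable 2 is 90° − 44° = 46°.
Weight W = 210 × 10 = 2100 N acts straight down.
Horizontal: T_1 cos 60° = T_2 cos 46°  →  T_1 = 1.389 T_2.
Vertical: T_1 sin 60° + T_2 sin 46° = 2100.
Substituting the horizontal relation into the vertical equation gives 1.923 T_2 = 2100, so T_2 = 1092 N.

T_2 ≈ 1090 N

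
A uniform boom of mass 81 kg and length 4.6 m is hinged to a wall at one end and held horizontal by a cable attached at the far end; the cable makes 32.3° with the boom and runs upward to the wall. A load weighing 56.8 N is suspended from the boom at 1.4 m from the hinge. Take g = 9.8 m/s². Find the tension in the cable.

T ≈ 775 N

Take torques about the hinge: T sin 32.3° · 4.6 = 81×9.8×2.3 + 56.8×1.4 = 1905.3 N·m.
So T = 1905.3 / (0.5344 × 4.6) = 775.12 N.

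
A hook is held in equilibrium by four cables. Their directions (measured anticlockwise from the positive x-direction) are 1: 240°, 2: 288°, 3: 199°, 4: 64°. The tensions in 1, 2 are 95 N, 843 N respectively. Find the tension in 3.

Resolve: ΣF_x = 95 cos 240° + 843 cos 288° + T_3 cos 199° + T_4 cos 64° = 0.
        ΣF_y = 95 sin 240° + 843 sin 288° + T_3 sin 199° + T_4 sin 64° = 0.
The known terms sum to (213, -884) N, so -0.9455 T_3 + 0.4384 T_4 = -213 and -0.3256 T_3 + 0.8988 T_4 = 884.
Solving simultaneously: T_3 = 818.8 N, T_4 = 1280 N.

T_3 ≈ 819 N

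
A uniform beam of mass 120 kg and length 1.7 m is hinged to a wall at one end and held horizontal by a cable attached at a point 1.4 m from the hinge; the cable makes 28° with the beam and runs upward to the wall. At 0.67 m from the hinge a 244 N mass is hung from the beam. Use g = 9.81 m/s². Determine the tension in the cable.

Take torques about the hinge: T sin 28° · 1.4 = 120×9.81×0.85 + 244×0.67 = 1164.1 N·m.
So T = 1164.1 / (0.4695 × 1.4) = 1771.1 N.

T ≈ 1770 N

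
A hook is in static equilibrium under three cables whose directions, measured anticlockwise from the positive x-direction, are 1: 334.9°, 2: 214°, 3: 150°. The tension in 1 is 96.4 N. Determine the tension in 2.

Resolve: ΣF_x = 96.4 cos 334.9° + T_2 cos 214° + T_3 cos 150° = 0.
        ΣF_y = 96.4 sin 334.9° + T_2 sin 214° + T_3 sin 150° = 0.
The known terms sum to (87.3, -40.89) N, so -0.8290 T_2 − 0.8660 T_3 = -87.3 and -0.5592 T_2 + 0.5000 T_3 = 40.89.
Solving simultaneously: T_2 = 9.161 N, T_3 = 92.03 N.

T_2 ≈ 9.16 N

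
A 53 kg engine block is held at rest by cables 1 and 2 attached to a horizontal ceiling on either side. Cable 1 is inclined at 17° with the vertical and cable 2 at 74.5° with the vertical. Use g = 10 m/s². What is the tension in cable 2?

T_2 ≈ 155 N

Angles from the horizontal: cable 1 is 90° − 17° = 73°, cable 2 is 90° − 74.5° = 15.5°.
Weight W = 53 × 10 = 530 N acts straight down.
Horizontal: T_1 cos 73° = T_2 cos 15.5°  →  T_1 = 3.296 T_2.
Vertical: T_1 sin 73° + T_2 sin 15.5° = 530.
Substituting the horizontal relation into the vertical equation gives 3.419 T_2 = 530, so T_2 = 155 N.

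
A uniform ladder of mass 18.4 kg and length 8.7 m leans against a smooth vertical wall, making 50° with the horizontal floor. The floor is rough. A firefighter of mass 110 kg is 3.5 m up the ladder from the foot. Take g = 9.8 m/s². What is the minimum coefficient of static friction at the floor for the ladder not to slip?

μ_min ≈ 0.349

ΣF_y = 0: N_floor = 18.4×9.8 + 110×9.8 = 1258.3 N.
Torques about the foot: N_wall · 8.7 sin 50° = 18.4×9.8×4.35 cos 50° + 110×9.8×3.5 cos 50° → N_wall = 439.55 N.
ΣF_x = 0: f_floor = N_wall = 439.55 N.
μ_min = f_floor / N_floor = 439.55 / 1258.3 = 0.3493.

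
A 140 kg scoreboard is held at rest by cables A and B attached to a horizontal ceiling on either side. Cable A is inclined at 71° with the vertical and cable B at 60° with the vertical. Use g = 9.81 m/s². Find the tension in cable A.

Angles from the horizontal: cable A is 90° − 71° = 19°, cable B is 90° − 60° = 30°.
Weight W = 140 × 9.81 = 1373 N acts straight down.
Horizontal: T_A cos 19° = T_B cos 30°  →  T_B = 1.092 T_A.
Vertical: T_A sin 19° + T_B sin 30° = 1373.
Substituting the horizontal relation into the vertical equation gives 0.8715 T_A = 1373, so T_A = 1576 N.

T_A ≈ 1580 N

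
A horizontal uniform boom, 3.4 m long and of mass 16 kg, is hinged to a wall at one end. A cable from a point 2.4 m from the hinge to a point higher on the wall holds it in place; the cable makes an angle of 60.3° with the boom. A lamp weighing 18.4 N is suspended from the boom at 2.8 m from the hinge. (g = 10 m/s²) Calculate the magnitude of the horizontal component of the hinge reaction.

H_x ≈ 76.9 N

Take torques about the hinge: T sin 60.3° · 2.4 = 16×10×1.7 + 18.4×2.8 = 323.52 N·m.
So T = 323.52 / (0.8686 × 2.4) = 155.19 N.
ΣF_x = 0: H_x = T cos 60.3° = 76.889 N.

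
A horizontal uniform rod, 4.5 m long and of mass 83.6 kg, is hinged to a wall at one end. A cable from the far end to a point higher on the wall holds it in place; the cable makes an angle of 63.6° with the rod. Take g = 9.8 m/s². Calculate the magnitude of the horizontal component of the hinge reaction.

H_x ≈ 203 N

Take torques about the hinge: T sin 63.6° · 4.5 = 83.6×9.8×2.25 = 1843.4 N·m.
So T = 1843.4 / (0.8957 × 4.5) = 457.33 N.
ΣF_x = 0: H_x = T cos 63.6° = 203.35 N.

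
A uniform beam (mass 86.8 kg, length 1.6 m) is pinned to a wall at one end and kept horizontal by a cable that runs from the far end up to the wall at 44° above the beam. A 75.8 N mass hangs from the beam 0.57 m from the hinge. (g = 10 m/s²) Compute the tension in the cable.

Take torques about the hinge: T sin 44° · 1.6 = 86.8×10×0.8 + 75.8×0.57 = 737.61 N·m.
So T = 737.61 / (0.6947 × 1.6) = 663.64 N.

T ≈ 664 N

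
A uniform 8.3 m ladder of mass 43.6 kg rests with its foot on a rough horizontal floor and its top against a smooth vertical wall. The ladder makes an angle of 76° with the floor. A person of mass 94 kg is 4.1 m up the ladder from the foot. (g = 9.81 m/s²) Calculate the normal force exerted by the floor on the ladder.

ΣF_y = 0: N_floor = 43.6×9.81 + 94×9.81 = 1349.9 N.

N_floor ≈ 1350 N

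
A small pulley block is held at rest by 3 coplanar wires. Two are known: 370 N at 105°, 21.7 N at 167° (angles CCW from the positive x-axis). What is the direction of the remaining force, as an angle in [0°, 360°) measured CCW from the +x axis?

θ ≈ 288°

Sum the known components: ΣF_x = -116.9 N, ΣF_y = 362.3 N.
For equilibrium the remaining force must supply (−ΣF_x, −ΣF_y) = (116.9, -362.3) N.
Magnitude = √((116.9)² + (-362.3)²) = 380.7 N; direction = atan2(-362.3, 116.9) = 287.9°.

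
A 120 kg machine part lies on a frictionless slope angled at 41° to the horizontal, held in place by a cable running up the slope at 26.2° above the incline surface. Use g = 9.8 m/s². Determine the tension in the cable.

Take axes along and perpendicular to the incline. Weight components: W sin 41° = 771.5 N down-slope, W cos 41° = 887.5 N into the surface.
Along incline: T cos 26.2° = W sin 41° → T = 859.9 N.
Perpendicular: N = W cos 41° − T sin 26.2° = 507.9 N.

T ≈ 860 N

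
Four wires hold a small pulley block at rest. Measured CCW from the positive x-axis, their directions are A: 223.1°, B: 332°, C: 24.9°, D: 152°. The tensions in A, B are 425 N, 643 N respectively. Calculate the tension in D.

Resolve: ΣF_x = 425 cos 223.1° + 643 cos 332° + T_C cos 24.9° + T_D cos 152° = 0.
        ΣF_y = 425 sin 223.1° + 643 sin 332° + T_C sin 24.9° + T_D sin 152° = 0.
The known terms sum to (257.4, -592.3) N, so 0.9070 T_C − 0.8829 T_D = -257.4 and 0.4210 T_C + 0.4695 T_D = 592.3.
Solving simultaneously: T_C = 504.1 N, T_D = 809.4 N.

T_D ≈ 809 N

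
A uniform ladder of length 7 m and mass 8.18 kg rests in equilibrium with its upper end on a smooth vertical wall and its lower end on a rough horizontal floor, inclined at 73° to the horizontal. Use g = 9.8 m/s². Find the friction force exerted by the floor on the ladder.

f ≈ 12.3 N

Torques about the foot: N_wall · 7 sin 73° = 8.18×9.8×3.5 cos 73° → N_wall = 12.254 N.
ΣF_x = 0: f_floor = N_wall = 12.254 N.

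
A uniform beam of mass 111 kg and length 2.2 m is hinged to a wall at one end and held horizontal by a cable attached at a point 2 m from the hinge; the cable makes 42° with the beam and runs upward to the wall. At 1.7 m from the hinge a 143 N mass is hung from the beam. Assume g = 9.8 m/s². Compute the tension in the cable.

T ≈ 1080 N

Take torques about the hinge: T sin 42° · 2 = 111×9.8×1.1 + 143×1.7 = 1439.7 N·m.
So T = 1439.7 / (0.6691 × 2) = 1075.8 N.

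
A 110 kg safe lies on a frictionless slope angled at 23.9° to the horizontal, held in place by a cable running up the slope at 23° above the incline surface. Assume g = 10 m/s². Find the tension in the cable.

T ≈ 484 N

Take axes along and perpendicular to the incline. Weight components: W sin 23.9° = 445.7 N down-slope, W cos 23.9° = 1006 N into the surface.
Along incline: T cos 23° = W sin 23.9° → T = 484.1 N.
Perpendicular: N = W cos 23.9° − T sin 23° = 816.5 N.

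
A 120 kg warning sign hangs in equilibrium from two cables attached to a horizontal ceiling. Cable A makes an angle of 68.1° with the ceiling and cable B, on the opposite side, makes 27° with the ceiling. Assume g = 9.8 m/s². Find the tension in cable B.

Weight W = 120 × 9.8 = 1176 N acts straight down.
Horizontal: T_A cos 68.1° = T_B cos 27°  →  T_A = 2.389 T_B.
Vertical: T_A sin 68.1° + T_B sin 27° = 1176.
Substituting the horizontal relation into the vertical equation gives 2.67 T_B = 1176, so T_B = 440.4 N.

T_B ≈ 440 N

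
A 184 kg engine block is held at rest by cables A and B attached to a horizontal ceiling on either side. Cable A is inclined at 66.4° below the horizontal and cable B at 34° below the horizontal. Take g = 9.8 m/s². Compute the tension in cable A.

Weight W = 184 × 9.8 = 1803 N acts straight down.
Horizontal: T_A cos 66.4° = T_B cos 34°  →  T_B = 0.4829 T_A.
Vertical: T_A sin 66.4° + T_B sin 34° = 1803.
Substituting the horizontal relation into the vertical equation gives 1.186 T_A = 1803, so T_A = 1520 N.

T_A ≈ 1520 N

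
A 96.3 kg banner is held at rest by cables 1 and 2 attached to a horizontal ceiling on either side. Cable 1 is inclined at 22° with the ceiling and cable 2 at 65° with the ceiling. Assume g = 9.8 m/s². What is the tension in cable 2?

Weight W = 96.3 × 9.8 = 943.7 N acts straight down.
Horizontal: T_1 cos 22° = T_2 cos 65°  →  T_1 = 0.4558 T_2.
Vertical: T_1 sin 22° + T_2 sin 65° = 943.7.
Substituting the horizontal relation into the vertical equation gives 1.077 T_2 = 943.7, so T_2 = 876.2 N.

T_2 ≈ 876 N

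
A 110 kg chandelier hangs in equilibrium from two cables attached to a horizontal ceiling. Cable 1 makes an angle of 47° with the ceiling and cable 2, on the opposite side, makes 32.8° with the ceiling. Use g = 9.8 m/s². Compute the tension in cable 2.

T_2 ≈ 747 N

Weight W = 110 × 9.8 = 1078 N acts straight down.
Horizontal: T_1 cos 47° = T_2 cos 32.8°  →  T_1 = 1.233 T_2.
Vertical: T_1 sin 47° + T_2 sin 32.8° = 1078.
Substituting the horizontal relation into the vertical equation gives 1.443 T_2 = 1078, so T_2 = 747 N.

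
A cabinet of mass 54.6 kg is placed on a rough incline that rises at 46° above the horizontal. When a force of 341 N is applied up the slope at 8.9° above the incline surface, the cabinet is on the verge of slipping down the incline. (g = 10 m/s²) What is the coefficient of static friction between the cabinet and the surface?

μ ≈ 0.171

On the verge of sliding down the incline, friction is at its maximum μN and acts up the slope.
Perpendicular to incline: N = W cos 46° − P sin 8.9° = 379.3 − 52.76 = 326.5 N.
Along incline: P cos 8.9° + μN = W sin 46° → μ = (W sin 46° − P cos 8.9°) / N = 0.1711.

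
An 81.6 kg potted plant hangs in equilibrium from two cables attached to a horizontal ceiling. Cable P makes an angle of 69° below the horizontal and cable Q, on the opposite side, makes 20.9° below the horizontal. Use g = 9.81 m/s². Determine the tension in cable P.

Weight W = 81.6 × 9.81 = 800.5 N acts straight down.
Horizontal: T_P cos 69° = T_Q cos 20.9°  →  T_Q = 0.3836 T_P.
Vertical: T_P sin 69° + T_Q sin 20.9° = 800.5.
Substituting the horizontal relation into the vertical equation gives 1.07 T_P = 800.5, so T_P = 747.8 N.

T_P ≈ 748 N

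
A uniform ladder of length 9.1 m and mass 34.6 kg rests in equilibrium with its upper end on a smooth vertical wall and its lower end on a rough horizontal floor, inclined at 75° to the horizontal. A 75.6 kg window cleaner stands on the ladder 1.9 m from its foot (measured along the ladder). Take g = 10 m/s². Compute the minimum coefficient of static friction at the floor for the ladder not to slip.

ΣF_y = 0: N_floor = 34.6×10 + 75.6×10 = 1102 N.
Torques about the foot: N_wall · 9.1 sin 75° = 34.6×10×4.55 cos 75° + 75.6×10×1.9 cos 75° → N_wall = 88.65 N.
ΣF_x = 0: f_floor = N_wall = 88.65 N.
μ_min = f_floor / N_floor = 88.65 / 1102 = 0.08044.

μ_min ≈ 0.0804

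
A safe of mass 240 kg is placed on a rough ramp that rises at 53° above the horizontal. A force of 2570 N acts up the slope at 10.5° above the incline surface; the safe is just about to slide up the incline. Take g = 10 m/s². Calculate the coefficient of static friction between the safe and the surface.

On the verge of sliding up the incline, friction is at its maximum μN and acts down the slope.
Perpendicular to incline: N = W cos 53° − P sin 10.5° = 1444 − 468.3 = 976 N.
Along incline: P cos 10.5° − μN = W sin 53° → μ = −(W sin 53° − P cos 10.5°) / N = 0.6252.

μ ≈ 0.625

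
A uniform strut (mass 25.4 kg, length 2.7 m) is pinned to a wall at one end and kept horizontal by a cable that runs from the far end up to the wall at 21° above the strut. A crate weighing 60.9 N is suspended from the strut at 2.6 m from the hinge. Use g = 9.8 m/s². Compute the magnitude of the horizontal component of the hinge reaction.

Take torques about the hinge: T sin 21° · 2.7 = 25.4×9.8×1.35 + 60.9×2.6 = 494.38 N·m.
So T = 494.38 / (0.3584 × 2.7) = 510.94 N.
ΣF_x = 0: H_x = T cos 21° = 477 N.

H_x ≈ 477 N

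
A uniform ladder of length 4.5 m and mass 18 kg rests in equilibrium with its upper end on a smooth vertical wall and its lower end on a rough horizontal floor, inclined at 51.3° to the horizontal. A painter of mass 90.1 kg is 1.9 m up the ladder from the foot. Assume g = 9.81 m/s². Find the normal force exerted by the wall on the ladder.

Torques about the foot: N_wall · 4.5 sin 51.3° = 18×9.81×2.25 cos 51.3° + 90.1×9.81×1.9 cos 51.3° → N_wall = 369.72 N.

N_wall ≈ 370 N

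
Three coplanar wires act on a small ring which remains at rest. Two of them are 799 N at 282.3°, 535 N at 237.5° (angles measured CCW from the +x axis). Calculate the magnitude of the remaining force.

F ≈ 1240 N

Sum the known components: ΣF_x = -117.2 N, ΣF_y = -1232 N.
For equilibrium the remaining force must supply (−ΣF_x, −ΣF_y) = (117.2, 1232) N.
Magnitude = √((117.2)² + (1232)²) = 1237 N; direction = atan2(1232, 117.2) = 84.6°.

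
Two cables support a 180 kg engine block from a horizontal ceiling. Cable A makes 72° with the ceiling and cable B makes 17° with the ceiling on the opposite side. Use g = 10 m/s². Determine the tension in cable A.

T_A ≈ 1720 N

Weight W = 180 × 10 = 1800 N acts straight down.
Horizontal: T_A cos 72° = T_B cos 17°  →  T_B = 0.3231 T_A.
Vertical: T_A sin 72° + T_B sin 17° = 1800.
Substituting the horizontal relation into the vertical equation gives 1.046 T_A = 1800, so T_A = 1722 N.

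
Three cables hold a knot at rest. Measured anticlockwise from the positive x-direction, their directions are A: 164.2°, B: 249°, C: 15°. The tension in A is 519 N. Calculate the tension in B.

T_B ≈ 328 N

Resolve: ΣF_x = 519 cos 164.2° + T_B cos 249° + T_C cos 15° = 0.
        ΣF_y = 519 sin 164.2° + T_B sin 249° + T_C sin 15° = 0.
The known terms sum to (-499.4, 141.3) N, so -0.3584 T_B + 0.9659 T_C = 499.4 and -0.9336 T_B + 0.2588 T_C = -141.3.
Solving simultaneously: T_B = 328.5 N, T_C = 638.9 N.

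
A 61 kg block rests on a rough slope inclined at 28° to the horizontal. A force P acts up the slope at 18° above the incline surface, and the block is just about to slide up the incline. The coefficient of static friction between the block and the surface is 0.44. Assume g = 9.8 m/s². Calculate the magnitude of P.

P ≈ 472 N

On the verge of sliding up the incline, friction equals μN and acts down the slope.
Perpendicular: N + P sin 18° = W cos 28° = 527.8 N.
Along incline: P cos 18° = W sin 28° + μN  with W sin 28° = 280.7 N.
Solving the pair for P and N: P = 471.8 N, N = 382 N (and f = μN = 168.1 N).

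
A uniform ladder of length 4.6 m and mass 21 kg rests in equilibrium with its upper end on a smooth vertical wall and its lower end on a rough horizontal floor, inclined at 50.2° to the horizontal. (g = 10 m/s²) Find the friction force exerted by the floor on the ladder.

Torques about the foot: N_wall · 4.6 sin 50.2° = 21×10×2.3 cos 50.2° → N_wall = 87.483 N.
ΣF_x = 0: f_floor = N_wall = 87.483 N.

f ≈ 87.5 N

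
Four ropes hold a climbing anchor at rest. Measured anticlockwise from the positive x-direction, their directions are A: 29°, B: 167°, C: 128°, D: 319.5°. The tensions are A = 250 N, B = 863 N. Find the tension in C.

T_C ≈ 824 N

Resolve: ΣF_x = 250 cos 29° + 863 cos 167° + T_C cos 128° + T_D cos 319.5° = 0.
        ΣF_y = 250 sin 29° + 863 sin 167° + T_C sin 128° + T_D sin 319.5° = 0.
The known terms sum to (-622.2, 315.3) N, so -0.6157 T_C + 0.7604 T_D = 622.2 and 0.7880 T_C − 0.6494 T_D = -315.3.
Solving simultaneously: T_C = 824.2 N, T_D = 1486 N.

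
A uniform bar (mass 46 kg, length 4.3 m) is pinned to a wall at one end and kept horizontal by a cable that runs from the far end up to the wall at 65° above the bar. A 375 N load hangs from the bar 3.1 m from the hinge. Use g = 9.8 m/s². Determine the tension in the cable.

T ≈ 547 N

Take torques about the hinge: T sin 65° · 4.3 = 46×9.8×2.15 + 375×3.1 = 2131.7 N·m.
So T = 2131.7 / (0.9063 × 4.3) = 547 N.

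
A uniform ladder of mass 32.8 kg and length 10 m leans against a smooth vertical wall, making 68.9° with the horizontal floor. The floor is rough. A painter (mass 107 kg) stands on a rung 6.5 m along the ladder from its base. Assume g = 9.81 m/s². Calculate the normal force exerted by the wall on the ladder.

N_wall ≈ 325 N

Torques about the foot: N_wall · 10 sin 68.9° = 32.8×9.81×5 cos 68.9° + 107×9.81×6.5 cos 68.9° → N_wall = 325.35 N.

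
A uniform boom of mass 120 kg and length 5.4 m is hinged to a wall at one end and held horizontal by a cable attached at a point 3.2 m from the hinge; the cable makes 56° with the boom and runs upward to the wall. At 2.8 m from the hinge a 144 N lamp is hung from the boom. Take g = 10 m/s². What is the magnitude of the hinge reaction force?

Take torques about the hinge: T sin 56° · 3.2 = 120×10×2.7 + 144×2.8 = 3643.2 N·m.
So T = 3643.2 / (0.8290 × 3.2) = 1373.3 N.
ΣF_x = 0: H_x = T cos 56° = 767.93 N.
ΣF_y = 0: H_y = (120×10 + 144) − T sin 56° = 1344 − 1138.5 = 205.5 N.
|H| = √(H_x² + H_y²) = √((767.93)² + (205.5)²) = 794.95 N.

|H| ≈ 795 N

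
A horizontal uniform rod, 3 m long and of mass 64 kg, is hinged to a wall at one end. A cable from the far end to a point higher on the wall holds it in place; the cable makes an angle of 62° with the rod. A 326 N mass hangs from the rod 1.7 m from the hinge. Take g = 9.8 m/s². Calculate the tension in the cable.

Take torques about the hinge: T sin 62° · 3 = 64×9.8×1.5 + 326×1.7 = 1495 N·m.
So T = 1495 / (0.8829 × 3) = 564.4 N.

T ≈ 564 N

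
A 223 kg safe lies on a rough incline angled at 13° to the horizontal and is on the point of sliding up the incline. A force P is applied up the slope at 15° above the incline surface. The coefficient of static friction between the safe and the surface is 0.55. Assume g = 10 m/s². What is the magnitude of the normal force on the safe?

On the verge of sliding up the incline, friction equals μN and acts down the slope.
Perpendicular: N + P sin 15° = W cos 13° = 2173 N.
Along incline: P cos 15° = W sin 13° + μN  with W sin 13° = 501.6 N.
Solving the pair for P and N: P = 1531 N, N = 1777 N (and f = μN = 977.1 N).

N ≈ 1780 N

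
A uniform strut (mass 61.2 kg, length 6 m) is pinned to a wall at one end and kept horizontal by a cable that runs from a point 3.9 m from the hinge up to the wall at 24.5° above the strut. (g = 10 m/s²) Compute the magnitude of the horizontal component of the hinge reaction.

Take torques about the hinge: T sin 24.5° · 3.9 = 61.2×10×3 = 1836 N·m.
So T = 1836 / (0.4147 × 3.9) = 1135.2 N.
ΣF_x = 0: H_x = T cos 24.5° = 1033 N.

H_x ≈ 1030 N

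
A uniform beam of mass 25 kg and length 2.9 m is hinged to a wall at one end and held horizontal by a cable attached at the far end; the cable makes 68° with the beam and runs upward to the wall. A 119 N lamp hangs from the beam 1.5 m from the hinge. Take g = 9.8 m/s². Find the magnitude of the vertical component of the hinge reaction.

Take torques about the hinge: T sin 68° · 2.9 = 25×9.8×1.45 + 119×1.5 = 533.75 N·m.
So T = 533.75 / (0.9272 × 2.9) = 198.51 N.
ΣF_y = 0: H_y = (25×9.8 + 119) − T sin 68° = 364 − 184.05 = 179.95 N.

|H_y| ≈ 180 N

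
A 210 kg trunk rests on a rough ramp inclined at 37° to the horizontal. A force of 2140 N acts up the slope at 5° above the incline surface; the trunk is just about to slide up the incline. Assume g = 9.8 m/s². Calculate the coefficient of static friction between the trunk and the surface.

On the verge of sliding up the incline, friction is at its maximum μN and acts down the slope.
Perpendicular to incline: N = W cos 37° − P sin 5° = 1644 − 186.5 = 1457 N.
Along incline: P cos 5° − μN = W sin 37° → μ = −(W sin 37° − P cos 5°) / N = 0.6131.

μ ≈ 0.613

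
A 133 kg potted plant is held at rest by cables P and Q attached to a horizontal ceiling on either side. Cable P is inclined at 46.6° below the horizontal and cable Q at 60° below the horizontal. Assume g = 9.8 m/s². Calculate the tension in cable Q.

Weight W = 133 × 9.8 = 1303 N acts straight down.
Horizontal: T_P cos 46.6° = T_Q cos 60°  →  T_P = 0.7277 T_Q.
Vertical: T_P sin 46.6° + T_Q sin 60° = 1303.
Substituting the horizontal relation into the vertical equation gives 1.395 T_Q = 1303, so T_Q = 934.5 N.

T_Q ≈ 934 N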